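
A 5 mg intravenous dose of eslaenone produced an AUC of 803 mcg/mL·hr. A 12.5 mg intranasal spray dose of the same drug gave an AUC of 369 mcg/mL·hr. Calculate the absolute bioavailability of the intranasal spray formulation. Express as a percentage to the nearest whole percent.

F = 18%

F = (AUC_ev / D_ev) / (AUC_iv / D_iv)
  = (369/12.5) / (803/5)
  = 29.52 / 160.6 = 0.1838
  = 18.38%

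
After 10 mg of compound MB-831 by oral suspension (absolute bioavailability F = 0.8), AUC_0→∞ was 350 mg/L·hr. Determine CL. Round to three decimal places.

CL = F × Dose / AUC_0→∞
   = 0.8 × 10 / 350 = 0.0228571 L/hr

CL = 0.023 L/hr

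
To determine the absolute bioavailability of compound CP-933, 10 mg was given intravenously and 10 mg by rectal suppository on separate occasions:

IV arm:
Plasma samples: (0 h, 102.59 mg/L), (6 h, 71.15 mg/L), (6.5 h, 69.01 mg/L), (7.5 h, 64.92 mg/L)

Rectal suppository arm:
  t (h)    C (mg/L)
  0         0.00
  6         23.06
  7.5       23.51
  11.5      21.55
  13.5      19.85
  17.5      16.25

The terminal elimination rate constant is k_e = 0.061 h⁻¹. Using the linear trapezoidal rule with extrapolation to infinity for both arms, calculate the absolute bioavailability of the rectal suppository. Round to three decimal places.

F = 0.340

Trapezoidal AUC_0→7.5 (IV):
  [0→6]: (102.59+71.15)/2 × 6 = 521.22
  [6→6.5]: (71.15+69.01)/2 × 0.5 = 35.04
  [6.5→7.5]: (69.01+64.92)/2 × 1 = 66.965
  Sum = 623.225 mg/L·h
IV tail: 64.92/0.061 = 1064.262; AUC_iv,0→∞ = 623.225 + 1064.262 = 1687.487 mg/L·h
Trapezoidal AUC_0→17.5 (rectal suppository):
  [0→6]: (0.00+23.06)/2 × 6 = 69.18
  [6→7.5]: (23.06+23.51)/2 × 1.5 = 34.9275
  [7.5→11.5]: (23.51+21.55)/2 × 4 = 90.12
  [11.5→13.5]: (21.55+19.85)/2 × 2 = 41.4
  [13.5→17.5]: (19.85+16.25)/2 × 4 = 72.2
  Sum = 307.8275 mg/L·h
rectal suppository tail: 16.25/0.061 = 266.393; AUC_ev,0→∞ = 307.8275 + 266.393 = 574.2205 mg/L·h
F = (AUC_ev/D_ev)/(AUC_iv/D_iv) = (574.2205/10)/(1687.487/10) = 57.42205/168.7487 = 0.3403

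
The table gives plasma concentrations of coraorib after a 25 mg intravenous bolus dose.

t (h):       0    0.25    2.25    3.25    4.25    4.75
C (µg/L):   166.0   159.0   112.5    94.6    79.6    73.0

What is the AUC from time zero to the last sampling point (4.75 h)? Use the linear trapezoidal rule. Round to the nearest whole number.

AUC = 541 µg/L·h

Trapezoidal AUC_0→4.75:
  [0→0.25]: (166.0+159.0)/2 × 0.25 = 40.625
  [0.25→2.25]: (159.0+112.5)/2 × 2 = 271.5
  [2.25→3.25]: (112.5+94.6)/2 × 1 = 103.55
  [3.25→4.25]: (94.6+79.6)/2 × 1 = 87.1
  [4.25→4.75]: (79.6+73.0)/2 × 0.5 = 38.15
  Sum = 540.925 µg/L·h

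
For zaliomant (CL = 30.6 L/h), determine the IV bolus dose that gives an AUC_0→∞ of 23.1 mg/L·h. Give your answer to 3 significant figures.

Dose_iv = CL × AUC_0→∞
     = 30.6 × 23.1 = 706.86 mg

Dose = 707 mg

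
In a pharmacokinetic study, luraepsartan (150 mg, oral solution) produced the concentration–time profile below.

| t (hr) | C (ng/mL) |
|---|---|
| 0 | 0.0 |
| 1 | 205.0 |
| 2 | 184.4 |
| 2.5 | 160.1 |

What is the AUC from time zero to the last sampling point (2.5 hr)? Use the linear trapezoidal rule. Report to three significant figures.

AUC = 383 ng/mL·hr

Trapezoidal AUC_0→2.5:
  [0→1]: (0.0+205.0)/2 × 1 = 102.5
  [1→2]: (205.0+184.4)/2 × 1 = 194.7
  [2→2.5]: (184.4+160.1)/2 × 0.5 = 86.125
  Sum = 383.325 ng/mL·hr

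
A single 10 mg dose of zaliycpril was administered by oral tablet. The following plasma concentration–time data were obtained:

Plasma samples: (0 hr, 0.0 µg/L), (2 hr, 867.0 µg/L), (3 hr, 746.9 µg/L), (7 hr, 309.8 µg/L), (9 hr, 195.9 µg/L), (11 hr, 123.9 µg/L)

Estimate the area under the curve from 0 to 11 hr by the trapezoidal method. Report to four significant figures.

Trapezoidal AUC_0→11:
  [0→2]: (0.0+867.0)/2 × 2 = 867.0
  [2→3]: (867.0+746.9)/2 × 1 = 806.95
  [3→7]: (746.9+309.8)/2 × 4 = 2113.4
  [7→9]: (309.8+195.9)/2 × 2 = 505.7
  [9→11]: (195.9+123.9)/2 × 2 = 319.8
  Sum = 4612.85 µg/L·hr

AUC = 4613 µg/L·hr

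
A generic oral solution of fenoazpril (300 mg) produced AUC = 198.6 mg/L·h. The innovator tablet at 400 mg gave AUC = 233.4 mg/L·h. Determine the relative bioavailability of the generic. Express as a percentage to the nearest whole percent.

F_rel = 113%

F_rel = (AUC_test/D_test) / (AUC_ref/D_ref)
      = (198.6/300) / (233.4/400)
      = 0.662 / 0.5835 = 1.1345 = 113.45%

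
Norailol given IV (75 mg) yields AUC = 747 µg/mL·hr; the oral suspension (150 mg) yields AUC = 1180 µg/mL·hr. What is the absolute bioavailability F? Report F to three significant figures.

F = (AUC_ev / D_ev) / (AUC_iv / D_iv)
  = (1180/150) / (747/75)
  = 7.86667 / 9.96 = 0.7898

F = 0.790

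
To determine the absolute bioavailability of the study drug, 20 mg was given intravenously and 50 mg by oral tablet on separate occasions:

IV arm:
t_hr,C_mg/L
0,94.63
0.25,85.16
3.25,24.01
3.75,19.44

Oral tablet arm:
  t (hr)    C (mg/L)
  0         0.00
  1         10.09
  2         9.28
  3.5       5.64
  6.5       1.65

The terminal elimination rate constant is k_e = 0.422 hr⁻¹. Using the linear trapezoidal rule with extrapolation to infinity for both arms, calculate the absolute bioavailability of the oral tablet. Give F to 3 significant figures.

F = 0.0671

Trapezoidal AUC_0→3.75 (IV):
  [0→0.25]: (94.63+85.16)/2 × 0.25 = 22.47375
  [0.25→3.25]: (85.16+24.01)/2 × 3 = 163.755
  [3.25→3.75]: (24.01+19.44)/2 × 0.5 = 10.8625
  Sum = 197.09125 mg/L·hr
IV tail: 19.44/0.422 = 46.066; AUC_iv,0→∞ = 197.09125 + 46.066 = 243.15725 mg/L·hr
Trapezoidal AUC_0→6.5 (oral tablet):
  [0→1]: (0.00+10.09)/2 × 1 = 5.045
  [1→2]: (10.09+9.28)/2 × 1 = 9.685
  [2→3.5]: (9.28+5.64)/2 × 1.5 = 11.19
  [3.5→6.5]: (5.64+1.65)/2 × 3 = 10.935
  Sum = 36.855 mg/L·hr
oral tablet tail: 1.65/0.422 = 3.910; AUC_ev,0→∞ = 36.855 + 3.910 = 40.765 mg/L·hr
F = (AUC_ev/D_ev)/(AUC_iv/D_iv) = (40.765/50)/(243.15725/20) = 0.8153/12.1579 = 0.0671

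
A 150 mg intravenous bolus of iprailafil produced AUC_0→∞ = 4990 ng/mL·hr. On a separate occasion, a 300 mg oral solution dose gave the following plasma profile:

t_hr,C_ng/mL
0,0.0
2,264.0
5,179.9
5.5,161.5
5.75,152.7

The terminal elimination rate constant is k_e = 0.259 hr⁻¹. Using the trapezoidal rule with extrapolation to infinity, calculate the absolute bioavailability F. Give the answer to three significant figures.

F = 0.165

Trapezoidal AUC_0→5.75 (oral solution):
  [0→2]: (0.0+264.0)/2 × 2 = 264.0
  [2→5]: (264.0+179.9)/2 × 3 = 665.85
  [5→5.5]: (179.9+161.5)/2 × 0.5 = 85.35
  [5.5→5.75]: (161.5+152.7)/2 × 0.25 = 39.275
  Sum = 1054.475 ng/mL·hr
Tail: C_last/k_e = 152.7/0.259 = 589.575
AUC_0→∞ (oral solution) = 1054.475 + 589.575 = 1644.05 ng/mL·hr
F = (AUC_ev/D_ev)/(AUC_iv/D_iv) = (1644.05/300)/(4990/150) = 5.48017/33.2667 = 0.1647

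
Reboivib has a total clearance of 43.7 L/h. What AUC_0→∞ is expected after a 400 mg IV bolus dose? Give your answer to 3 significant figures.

AUC_0→∞ = Dose_iv / CL
        = 400 / 43.7 = 9.15332 mg/L·h

AUC = 9.15 mg/L·h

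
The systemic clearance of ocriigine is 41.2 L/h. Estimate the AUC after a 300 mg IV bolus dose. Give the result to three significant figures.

AUC = 7.28 mg/L·h

AUC_0→∞ = Dose_iv / CL
        = 300 / 41.2 = 7.28155 mg/L·h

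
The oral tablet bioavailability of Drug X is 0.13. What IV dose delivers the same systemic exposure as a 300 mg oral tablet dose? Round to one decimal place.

Systemic exposure from an extravascular dose = F × D_ev, so the equivalent IV dose is F × D_ev.
D_iv = F × D_ev = 0.13 × 300 = 39 mg

D_iv = 39.0 mg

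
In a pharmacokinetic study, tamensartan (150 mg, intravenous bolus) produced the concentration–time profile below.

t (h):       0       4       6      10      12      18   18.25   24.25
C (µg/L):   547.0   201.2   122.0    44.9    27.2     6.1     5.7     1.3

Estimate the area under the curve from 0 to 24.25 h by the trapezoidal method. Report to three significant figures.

Trapezoidal AUC_0→24.25:
  [0→4]: (547.0+201.2)/2 × 4 = 1496.4
  [4→6]: (201.2+122.0)/2 × 2 = 323.2
  [6→10]: (122.0+44.9)/2 × 4 = 333.8
  [10→12]: (44.9+27.2)/2 × 2 = 72.1
  [12→18]: (27.2+6.1)/2 × 6 = 99.9
  [18→18.25]: (6.1+5.7)/2 × 0.25 = 1.475
  [18.25→24.25]: (5.7+1.3)/2 × 6 = 21.0
  Sum = 2347.875 µg/L·h

AUC = 2350 µg/L·h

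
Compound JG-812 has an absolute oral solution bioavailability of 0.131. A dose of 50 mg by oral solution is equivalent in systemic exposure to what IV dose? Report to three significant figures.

Systemic exposure from an extravascular dose = F × D_ev, so the equivalent IV dose is F × D_ev.
D_iv = F × D_ev = 0.131 × 50 = 6.55 mg

D_iv = 6.55 mg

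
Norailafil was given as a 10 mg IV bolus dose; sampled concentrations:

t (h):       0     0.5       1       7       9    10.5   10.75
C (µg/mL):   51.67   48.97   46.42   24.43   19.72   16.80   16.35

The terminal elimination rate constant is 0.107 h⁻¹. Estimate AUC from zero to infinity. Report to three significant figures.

AUC = 490 µg/mL·h

Trapezoidal AUC_0→10.75:
  [0→0.5]: (51.67+48.97)/2 × 0.5 = 25.16
  [0.5→1]: (48.97+46.42)/2 × 0.5 = 23.8475
  [1→7]: (46.42+24.43)/2 × 6 = 212.55
  [7→9]: (24.43+19.72)/2 × 2 = 44.15
  [9→10.5]: (19.72+16.80)/2 × 1.5 = 27.39
  [10.5→10.75]: (16.80+16.35)/2 × 0.25 = 4.14375
  Sum = 337.24125 µg/mL·h
Extrapolated tail: C_last / k_e = 16.35 / 0.107 = 152.804
AUC_0→∞ = 337.24125 + 152.804 = 490.04525 µg/mL·h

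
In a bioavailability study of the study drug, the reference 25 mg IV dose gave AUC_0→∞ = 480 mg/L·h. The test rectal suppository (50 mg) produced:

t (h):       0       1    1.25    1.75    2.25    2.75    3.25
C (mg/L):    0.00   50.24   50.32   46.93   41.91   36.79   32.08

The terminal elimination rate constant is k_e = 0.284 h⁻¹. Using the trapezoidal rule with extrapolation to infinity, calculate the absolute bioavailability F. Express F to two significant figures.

Trapezoidal AUC_0→3.25 (rectal suppository):
  [0→1]: (0.00+50.24)/2 × 1 = 25.12
  [1→1.25]: (50.24+50.32)/2 × 0.25 = 12.57
  [1.25→1.75]: (50.32+46.93)/2 × 0.5 = 24.3125
  [1.75→2.25]: (46.93+41.91)/2 × 0.5 = 22.21
  [2.25→2.75]: (41.91+36.79)/2 × 0.5 = 19.675
  [2.75→3.25]: (36.79+32.08)/2 × 0.5 = 17.2175
  Sum = 121.105 mg/L·h
Tail: C_last/k_e = 32.08/0.284 = 112.958
AUC_0→∞ (rectal suppository) = 121.105 + 112.958 = 234.063 mg/L·h
F = (AUC_ev/D_ev)/(AUC_iv/D_iv) = (234.063/50)/(480/25) = 4.68126/19.2 = 0.2438

F = 0.24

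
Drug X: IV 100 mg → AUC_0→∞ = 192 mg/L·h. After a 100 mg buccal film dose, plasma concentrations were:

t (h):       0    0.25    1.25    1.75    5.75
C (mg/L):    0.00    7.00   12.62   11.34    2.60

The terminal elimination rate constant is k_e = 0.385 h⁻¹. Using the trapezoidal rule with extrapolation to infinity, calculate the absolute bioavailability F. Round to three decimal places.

F = 0.267

Trapezoidal AUC_0→5.75 (buccal film):
  [0→0.25]: (0.00+7.00)/2 × 0.25 = 0.875
  [0.25→1.25]: (7.00+12.62)/2 × 1 = 9.81
  [1.25→1.75]: (12.62+11.34)/2 × 0.5 = 5.99
  [1.75→5.75]: (11.34+2.60)/2 × 4 = 27.88
  Sum = 44.555 mg/L·h
Tail: C_last/k_e = 2.60/0.385 = 6.753
AUC_0→∞ (buccal film) = 44.555 + 6.753 = 51.308 mg/L·h
F = (AUC_ev/D_ev)/(AUC_iv/D_iv) = (51.308/100)/(192/100) = 0.51308/1.92 = 0.2672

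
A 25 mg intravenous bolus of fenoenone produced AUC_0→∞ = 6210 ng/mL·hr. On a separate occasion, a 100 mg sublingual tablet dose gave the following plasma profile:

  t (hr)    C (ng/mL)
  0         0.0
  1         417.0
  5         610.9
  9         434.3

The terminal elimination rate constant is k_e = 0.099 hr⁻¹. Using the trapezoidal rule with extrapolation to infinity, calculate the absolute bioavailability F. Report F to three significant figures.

F = 0.352

Trapezoidal AUC_0→9 (sublingual tablet):
  [0→1]: (0.0+417.0)/2 × 1 = 208.5
  [1→5]: (417.0+610.9)/2 × 4 = 2055.8
  [5→9]: (610.9+434.3)/2 × 4 = 2090.4
  Sum = 4354.7 ng/mL·hr
Tail: C_last/k_e = 434.3/0.099 = 4386.869
AUC_0→∞ (sublingual tablet) = 4354.7 + 4386.869 = 8741.569 ng/mL·hr
F = (AUC_ev/D_ev)/(AUC_iv/D_iv) = (8741.569/100)/(6210/25) = 87.41569/248.4 = 0.3519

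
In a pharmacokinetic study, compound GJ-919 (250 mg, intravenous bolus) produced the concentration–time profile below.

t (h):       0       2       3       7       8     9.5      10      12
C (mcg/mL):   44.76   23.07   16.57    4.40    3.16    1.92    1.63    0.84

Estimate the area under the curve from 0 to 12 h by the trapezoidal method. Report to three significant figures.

Trapezoidal AUC_0→12:
  [0→2]: (44.76+23.07)/2 × 2 = 67.83
  [2→3]: (23.07+16.57)/2 × 1 = 19.82
  [3→7]: (16.57+4.40)/2 × 4 = 41.94
  [7→8]: (4.40+3.16)/2 × 1 = 3.78
  [8→9.5]: (3.16+1.92)/2 × 1.5 = 3.81
  [9.5→10]: (1.92+1.63)/2 × 0.5 = 0.8875
  [10→12]: (1.63+0.84)/2 × 2 = 2.47
  Sum = 140.5375 mcg/mL·h

AUC = 141 mcg/mL·h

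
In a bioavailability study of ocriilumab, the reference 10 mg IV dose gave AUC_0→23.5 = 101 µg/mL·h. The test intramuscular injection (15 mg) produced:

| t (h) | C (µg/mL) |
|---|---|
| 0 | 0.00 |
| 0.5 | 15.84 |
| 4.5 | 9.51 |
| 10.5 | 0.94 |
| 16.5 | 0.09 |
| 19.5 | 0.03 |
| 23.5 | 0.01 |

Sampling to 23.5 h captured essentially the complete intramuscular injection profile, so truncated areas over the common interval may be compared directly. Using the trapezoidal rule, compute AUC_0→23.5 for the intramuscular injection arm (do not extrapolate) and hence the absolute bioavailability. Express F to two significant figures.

F = 0.59

Trapezoidal AUC_0→23.5 (intramuscular injection):
  [0→0.5]: (0.00+15.84)/2 × 0.5 = 3.96
  [0.5→4.5]: (15.84+9.51)/2 × 4 = 50.7
  [4.5→10.5]: (9.51+0.94)/2 × 6 = 31.35
  [10.5→16.5]: (0.94+0.09)/2 × 6 = 3.09
  [16.5→19.5]: (0.09+0.03)/2 × 3 = 0.18
  [19.5→23.5]: (0.03+0.01)/2 × 4 = 0.08
  Sum = 89.36 µg/mL·h
F = (AUC_ev/D_ev)/(AUC_iv/D_iv) = (89.36/15)/(101/10) = 5.95733/10.1 = 0.5898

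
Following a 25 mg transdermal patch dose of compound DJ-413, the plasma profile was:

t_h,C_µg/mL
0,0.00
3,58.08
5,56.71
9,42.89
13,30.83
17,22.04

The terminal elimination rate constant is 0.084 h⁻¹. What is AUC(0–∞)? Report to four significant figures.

Trapezoidal AUC_0→17:
  [0→3]: (0.00+58.08)/2 × 3 = 87.12
  [3→5]: (58.08+56.71)/2 × 2 = 114.79
  [5→9]: (56.71+42.89)/2 × 4 = 199.2
  [9→13]: (42.89+30.83)/2 × 4 = 147.44
  [13→17]: (30.83+22.04)/2 × 4 = 105.74
  Sum = 654.29 µg/mL·h
Extrapolated tail: C_last / k_e = 22.04 / 0.084 = 262.381
AUC_0→∞ = 654.29 + 262.381 = 916.671 µg/mL·h

AUC = 916.7 µg/mL·h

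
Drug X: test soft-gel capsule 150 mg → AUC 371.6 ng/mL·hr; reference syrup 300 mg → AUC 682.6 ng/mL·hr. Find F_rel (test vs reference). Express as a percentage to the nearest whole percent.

F_rel = (AUC_test/D_test) / (AUC_ref/D_ref)
      = (371.6/150) / (682.6/300)
      = 2.47733 / 2.27533 = 1.0888 = 108.88%

F_rel = 109%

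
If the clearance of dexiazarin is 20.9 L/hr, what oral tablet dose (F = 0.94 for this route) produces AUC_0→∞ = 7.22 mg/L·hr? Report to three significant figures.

Dose = CL × AUC_0→∞ / F
     = 20.9 × 7.22 / 0.94 = 160.53 mg

Dose = 161 mg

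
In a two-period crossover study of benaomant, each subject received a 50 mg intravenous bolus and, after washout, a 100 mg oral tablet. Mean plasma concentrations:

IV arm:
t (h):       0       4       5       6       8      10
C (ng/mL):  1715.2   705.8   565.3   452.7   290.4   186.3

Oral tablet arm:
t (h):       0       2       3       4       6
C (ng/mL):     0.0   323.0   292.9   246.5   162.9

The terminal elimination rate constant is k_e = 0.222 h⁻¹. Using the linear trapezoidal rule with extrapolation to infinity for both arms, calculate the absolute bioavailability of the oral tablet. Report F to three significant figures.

Trapezoidal AUC_0→10 (IV):
  [0→4]: (1715.2+705.8)/2 × 4 = 4842.0
  [4→5]: (705.8+565.3)/2 × 1 = 635.55
  [5→6]: (565.3+452.7)/2 × 1 = 509.0
  [6→8]: (452.7+290.4)/2 × 2 = 743.1
  [8→10]: (290.4+186.3)/2 × 2 = 476.7
  Sum = 7206.35 ng/mL·h
IV tail: 186.3/0.222 = 839.189; AUC_iv,0→∞ = 7206.35 + 839.189 = 8045.539 ng/mL·h
Trapezoidal AUC_0→6 (oral tablet):
  [0→2]: (0.0+323.0)/2 × 2 = 323.0
  [2→3]: (323.0+292.9)/2 × 1 = 307.95
  [3→4]: (292.9+246.5)/2 × 1 = 269.7
  [4→6]: (246.5+162.9)/2 × 2 = 409.4
  Sum = 1310.05 ng/mL·h
oral tablet tail: 162.9/0.222 = 733.784; AUC_ev,0→∞ = 1310.05 + 733.784 = 2043.834 ng/mL·h
F = (AUC_ev/D_ev)/(AUC_iv/D_iv) = (2043.834/100)/(8045.539/50) = 20.43834/160.91078 = 0.1270

F = 0.127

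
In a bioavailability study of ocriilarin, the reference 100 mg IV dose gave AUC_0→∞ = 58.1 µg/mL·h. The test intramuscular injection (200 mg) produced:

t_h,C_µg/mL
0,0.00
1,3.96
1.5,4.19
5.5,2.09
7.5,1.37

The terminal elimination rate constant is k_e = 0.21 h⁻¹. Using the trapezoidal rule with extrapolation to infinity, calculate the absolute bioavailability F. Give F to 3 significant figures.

F = 0.229

Trapezoidal AUC_0→7.5 (intramuscular injection):
  [0→1]: (0.00+3.96)/2 × 1 = 1.98
  [1→1.5]: (3.96+4.19)/2 × 0.5 = 2.0375
  [1.5→5.5]: (4.19+2.09)/2 × 4 = 12.56
  [5.5→7.5]: (2.09+1.37)/2 × 2 = 3.46
  Sum = 20.0375 µg/mL·h
Tail: C_last/k_e = 1.37/0.21 = 6.524
AUC_0→∞ (intramuscular injection) = 20.0375 + 6.524 = 26.5615 µg/mL·h
F = (AUC_ev/D_ev)/(AUC_iv/D_iv) = (26.5615/200)/(58.1/100) = 0.1328075/0.581 = 0.2286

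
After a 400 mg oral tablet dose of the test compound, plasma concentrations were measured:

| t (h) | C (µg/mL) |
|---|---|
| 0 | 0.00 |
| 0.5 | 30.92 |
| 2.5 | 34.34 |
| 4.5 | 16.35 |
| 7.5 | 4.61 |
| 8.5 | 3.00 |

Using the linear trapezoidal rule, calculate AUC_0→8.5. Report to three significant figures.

Trapezoidal AUC_0→8.5:
  [0→0.5]: (0.00+30.92)/2 × 0.5 = 7.73
  [0.5→2.5]: (30.92+34.34)/2 × 2 = 65.26
  [2.5→4.5]: (34.34+16.35)/2 × 2 = 50.69
  [4.5→7.5]: (16.35+4.61)/2 × 3 = 31.44
  [7.5→8.5]: (4.61+3.00)/2 × 1 = 3.805
  Sum = 158.925 µg/mL·h

AUC = 159 µg/mL·h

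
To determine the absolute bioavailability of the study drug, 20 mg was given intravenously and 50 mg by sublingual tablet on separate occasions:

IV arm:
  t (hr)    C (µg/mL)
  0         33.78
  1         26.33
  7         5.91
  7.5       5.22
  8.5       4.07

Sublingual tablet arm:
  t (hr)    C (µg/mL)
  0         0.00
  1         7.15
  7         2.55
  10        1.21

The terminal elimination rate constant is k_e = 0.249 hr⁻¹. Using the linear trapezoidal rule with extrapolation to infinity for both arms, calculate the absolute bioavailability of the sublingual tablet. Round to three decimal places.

F = 0.115

Trapezoidal AUC_0→8.5 (IV):
  [0→1]: (33.78+26.33)/2 × 1 = 30.055
  [1→7]: (26.33+5.91)/2 × 6 = 96.72
  [7→7.5]: (5.91+5.22)/2 × 0.5 = 2.7825
  [7.5→8.5]: (5.22+4.07)/2 × 1 = 4.645
  Sum = 134.2025 µg/mL·hr
IV tail: 4.07/0.249 = 16.345; AUC_iv,0→∞ = 134.2025 + 16.345 = 150.5475 µg/mL·hr
Trapezoidal AUC_0→10 (sublingual tablet):
  [0→1]: (0.00+7.15)/2 × 1 = 3.575
  [1→7]: (7.15+2.55)/2 × 6 = 29.1
  [7→10]: (2.55+1.21)/2 × 3 = 5.64
  Sum = 38.315 µg/mL·hr
sublingual tablet tail: 1.21/0.249 = 4.859; AUC_ev,0→∞ = 38.315 + 4.859 = 43.174 µg/mL·hr
F = (AUC_ev/D_ev)/(AUC_iv/D_iv) = (43.174/50)/(150.5475/20) = 0.86348/7.527375 = 0.1147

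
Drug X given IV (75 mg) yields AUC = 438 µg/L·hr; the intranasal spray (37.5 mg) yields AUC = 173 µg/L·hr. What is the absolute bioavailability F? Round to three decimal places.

F = (AUC_ev / D_ev) / (AUC_iv / D_iv)
  = (173/37.5) / (438/75)
  = 4.61333 / 5.84 = 0.7900

F = 0.790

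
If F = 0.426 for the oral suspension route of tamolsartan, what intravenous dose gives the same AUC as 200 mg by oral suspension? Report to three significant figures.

Systemic exposure from an extravascular dose = F × D_ev, so the equivalent IV dose is F × D_ev.
D_iv = F × D_ev = 0.426 × 200 = 85.2 mg

D_iv = 85.2 mg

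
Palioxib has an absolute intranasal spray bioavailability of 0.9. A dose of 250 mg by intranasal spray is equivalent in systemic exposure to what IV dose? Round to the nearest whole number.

Systemic exposure from an extravascular dose = F × D_ev, so the equivalent IV dose is F × D_ev.
D_iv = F × D_ev = 0.9 × 250 = 225 mg

D_iv = 225 mg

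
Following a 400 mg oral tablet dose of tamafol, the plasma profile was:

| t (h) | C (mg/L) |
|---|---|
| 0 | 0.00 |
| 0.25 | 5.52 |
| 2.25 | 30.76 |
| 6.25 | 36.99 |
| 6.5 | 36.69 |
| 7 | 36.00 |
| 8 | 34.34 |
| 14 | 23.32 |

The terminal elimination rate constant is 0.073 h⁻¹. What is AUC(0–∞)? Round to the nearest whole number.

Trapezoidal AUC_0→14:
  [0→0.25]: (0.00+5.52)/2 × 0.25 = 0.69
  [0.25→2.25]: (5.52+30.76)/2 × 2 = 36.28
  [2.25→6.25]: (30.76+36.99)/2 × 4 = 135.5
  [6.25→6.5]: (36.99+36.69)/2 × 0.25 = 9.21
  [6.5→7]: (36.69+36.00)/2 × 0.5 = 18.1725
  [7→8]: (36.00+34.34)/2 × 1 = 35.17
  [8→14]: (34.34+23.32)/2 × 6 = 172.98
  Sum = 408.0025 mg/L·h
Extrapolated tail: C_last / k_e = 23.32 / 0.073 = 319.452
AUC_0→∞ = 408.0025 + 319.452 = 727.4545 mg/L·h

AUC = 727 mg/L·h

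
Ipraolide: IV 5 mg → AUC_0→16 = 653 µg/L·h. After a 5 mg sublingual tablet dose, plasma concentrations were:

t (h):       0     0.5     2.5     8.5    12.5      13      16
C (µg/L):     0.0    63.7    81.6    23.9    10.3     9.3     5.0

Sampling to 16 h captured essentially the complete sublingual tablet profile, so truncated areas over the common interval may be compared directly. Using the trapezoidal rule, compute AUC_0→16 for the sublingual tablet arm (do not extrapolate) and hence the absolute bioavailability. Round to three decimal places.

Trapezoidal AUC_0→16 (sublingual tablet):
  [0→0.5]: (0.0+63.7)/2 × 0.5 = 15.925
  [0.5→2.5]: (63.7+81.6)/2 × 2 = 145.3
  [2.5→8.5]: (81.6+23.9)/2 × 6 = 316.5
  [8.5→12.5]: (23.9+10.3)/2 × 4 = 68.4
  [12.5→13]: (10.3+9.3)/2 × 0.5 = 4.9
  [13→16]: (9.3+5.0)/2 × 3 = 21.45
  Sum = 572.475 µg/L·h
F = (AUC_ev/D_ev)/(AUC_iv/D_iv) = (572.475/5)/(653/5) = 114.495/130.6 = 0.8767

F = 0.877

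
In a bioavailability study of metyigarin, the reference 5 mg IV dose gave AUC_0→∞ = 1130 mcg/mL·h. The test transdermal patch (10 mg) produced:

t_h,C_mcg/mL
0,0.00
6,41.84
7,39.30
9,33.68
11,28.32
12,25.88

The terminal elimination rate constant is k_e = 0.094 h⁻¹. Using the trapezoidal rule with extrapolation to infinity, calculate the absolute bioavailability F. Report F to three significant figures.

Trapezoidal AUC_0→12 (transdermal patch):
  [0→6]: (0.00+41.84)/2 × 6 = 125.52
  [6→7]: (41.84+39.30)/2 × 1 = 40.57
  [7→9]: (39.30+33.68)/2 × 2 = 72.98
  [9→11]: (33.68+28.32)/2 × 2 = 62.0
  [11→12]: (28.32+25.88)/2 × 1 = 27.1
  Sum = 328.17 mcg/mL·h
Tail: C_last/k_e = 25.88/0.094 = 275.319
AUC_0→∞ (transdermal patch) = 328.17 + 275.319 = 603.489 mcg/mL·h
F = (AUC_ev/D_ev)/(AUC_iv/D_iv) = (603.489/10)/(1130/5) = 60.3489/226 = 0.2670

F = 0.267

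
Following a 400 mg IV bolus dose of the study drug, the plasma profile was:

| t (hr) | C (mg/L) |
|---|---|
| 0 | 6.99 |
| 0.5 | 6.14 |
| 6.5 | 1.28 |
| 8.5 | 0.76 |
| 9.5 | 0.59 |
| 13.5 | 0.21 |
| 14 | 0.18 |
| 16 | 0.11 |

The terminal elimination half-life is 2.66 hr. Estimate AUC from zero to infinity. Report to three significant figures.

Trapezoidal AUC_0→16:
  [0→0.5]: (6.99+6.14)/2 × 0.5 = 3.2825
  [0.5→6.5]: (6.14+1.28)/2 × 6 = 22.26
  [6.5→8.5]: (1.28+0.76)/2 × 2 = 2.04
  [8.5→9.5]: (0.76+0.59)/2 × 1 = 0.675
  [9.5→13.5]: (0.59+0.21)/2 × 4 = 1.6
  [13.5→14]: (0.21+0.18)/2 × 0.5 = 0.0975
  [14→16]: (0.18+0.11)/2 × 2 = 0.29
  Sum = 30.245 mg/L·hr
k_e = ln2 / t½ = 0.693147 / 2.66 = 0.2606 hr^-1
Extrapolated tail: C_last / k_e = 0.11 / 0.2606 = 0.422
AUC_0→∞ = 30.245 + 0.422 = 30.667 mg/L·hr

AUC = 30.7 mg/L·hr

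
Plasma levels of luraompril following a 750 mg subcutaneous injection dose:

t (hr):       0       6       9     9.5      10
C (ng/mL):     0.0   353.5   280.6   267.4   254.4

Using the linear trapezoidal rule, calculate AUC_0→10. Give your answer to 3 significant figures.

Trapezoidal AUC_0→10:
  [0→6]: (0.0+353.5)/2 × 6 = 1060.5
  [6→9]: (353.5+280.6)/2 × 3 = 951.15
  [9→9.5]: (280.6+267.4)/2 × 0.5 = 137.0
  [9.5→10]: (267.4+254.4)/2 × 0.5 = 130.45
  Sum = 2279.1 ng/mL·hr

AUC = 2280 ng/mL·hr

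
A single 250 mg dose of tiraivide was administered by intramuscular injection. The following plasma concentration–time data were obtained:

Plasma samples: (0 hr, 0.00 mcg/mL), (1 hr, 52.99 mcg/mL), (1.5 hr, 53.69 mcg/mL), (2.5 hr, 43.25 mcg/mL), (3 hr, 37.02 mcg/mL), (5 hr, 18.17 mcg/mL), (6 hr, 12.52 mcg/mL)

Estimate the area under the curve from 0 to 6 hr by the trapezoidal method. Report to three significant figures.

AUC = 192 mcg/mL·hr

Trapezoidal AUC_0→6:
  [0→1]: (0.00+52.99)/2 × 1 = 26.495
  [1→1.5]: (52.99+53.69)/2 × 0.5 = 26.67
  [1.5→2.5]: (53.69+43.25)/2 × 1 = 48.47
  [2.5→3]: (43.25+37.02)/2 × 0.5 = 20.0675
  [3→5]: (37.02+18.17)/2 × 2 = 55.19
  [5→6]: (18.17+12.52)/2 × 1 = 15.345
  Sum = 192.2375 mcg/mL·hr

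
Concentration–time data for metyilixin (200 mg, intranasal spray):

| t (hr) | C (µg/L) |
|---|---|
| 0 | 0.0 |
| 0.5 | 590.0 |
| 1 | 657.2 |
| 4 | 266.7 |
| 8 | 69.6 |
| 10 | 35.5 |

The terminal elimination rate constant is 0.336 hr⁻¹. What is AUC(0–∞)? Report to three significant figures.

Trapezoidal AUC_0→10:
  [0→0.5]: (0.0+590.0)/2 × 0.5 = 147.5
  [0.5→1]: (590.0+657.2)/2 × 0.5 = 311.8
  [1→4]: (657.2+266.7)/2 × 3 = 1385.85
  [4→8]: (266.7+69.6)/2 × 4 = 672.6
  [8→10]: (69.6+35.5)/2 × 2 = 105.1
  Sum = 2622.85 µg/L·hr
Extrapolated tail: C_last / k_e = 35.5 / 0.336 = 105.655
AUC_0→∞ = 2622.85 + 105.655 = 2728.505 µg/L·hr

AUC = 2730 µg/L·hr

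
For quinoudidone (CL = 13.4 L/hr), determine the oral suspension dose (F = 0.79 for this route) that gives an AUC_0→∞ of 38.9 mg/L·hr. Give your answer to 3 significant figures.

Dose = 660 mg

Dose = CL × AUC_0→∞ / F
     = 13.4 × 38.9 / 0.79 = 659.823 mg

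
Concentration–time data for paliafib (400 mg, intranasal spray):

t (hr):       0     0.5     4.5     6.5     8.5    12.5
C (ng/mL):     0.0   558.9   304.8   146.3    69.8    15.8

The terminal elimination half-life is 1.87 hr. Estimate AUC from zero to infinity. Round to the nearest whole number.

AUC = 2748 ng/mL·hr

Trapezoidal AUC_0→12.5:
  [0→0.5]: (0.0+558.9)/2 × 0.5 = 139.725
  [0.5→4.5]: (558.9+304.8)/2 × 4 = 1727.4
  [4.5→6.5]: (304.8+146.3)/2 × 2 = 451.1
  [6.5→8.5]: (146.3+69.8)/2 × 2 = 216.1
  [8.5→12.5]: (69.8+15.8)/2 × 4 = 171.2
  Sum = 2705.525 ng/mL·hr
k_e = ln2 / t½ = 0.693147 / 1.87 = 0.3707 hr^-1
Extrapolated tail: C_last / k_e = 15.8 / 0.3707 = 42.622
AUC_0→∞ = 2705.525 + 42.622 = 2748.147 ng/mL·hr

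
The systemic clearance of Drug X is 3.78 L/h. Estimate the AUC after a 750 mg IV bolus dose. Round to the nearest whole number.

AUC = 198 mg/L·h

AUC_0→∞ = Dose_iv / CL
        = 750 / 3.78 = 198.413 mg/L·h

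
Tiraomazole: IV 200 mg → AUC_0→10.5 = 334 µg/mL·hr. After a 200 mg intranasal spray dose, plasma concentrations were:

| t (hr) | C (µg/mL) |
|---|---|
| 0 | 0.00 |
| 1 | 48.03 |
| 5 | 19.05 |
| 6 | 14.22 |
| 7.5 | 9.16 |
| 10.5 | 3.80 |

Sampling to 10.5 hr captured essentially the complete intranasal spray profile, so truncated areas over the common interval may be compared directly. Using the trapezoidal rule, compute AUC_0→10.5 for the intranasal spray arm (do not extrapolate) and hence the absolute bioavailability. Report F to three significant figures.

Trapezoidal AUC_0→10.5 (intranasal spray):
  [0→1]: (0.00+48.03)/2 × 1 = 24.015
  [1→5]: (48.03+19.05)/2 × 4 = 134.16
  [5→6]: (19.05+14.22)/2 × 1 = 16.635
  [6→7.5]: (14.22+9.16)/2 × 1.5 = 17.535
  [7.5→10.5]: (9.16+3.80)/2 × 3 = 19.44
  Sum = 211.785 µg/mL·hr
F = (AUC_ev/D_ev)/(AUC_iv/D_iv) = (211.785/200)/(334/200) = 1.058925/1.67 = 0.6341

F = 0.634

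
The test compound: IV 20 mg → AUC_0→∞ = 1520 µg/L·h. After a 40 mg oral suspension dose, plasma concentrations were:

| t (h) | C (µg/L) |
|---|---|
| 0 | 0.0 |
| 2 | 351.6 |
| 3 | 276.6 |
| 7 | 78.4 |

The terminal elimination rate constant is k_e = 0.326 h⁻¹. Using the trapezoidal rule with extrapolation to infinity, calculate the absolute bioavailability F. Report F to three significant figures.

Trapezoidal AUC_0→7 (oral suspension):
  [0→2]: (0.0+351.6)/2 × 2 = 351.6
  [2→3]: (351.6+276.6)/2 × 1 = 314.1
  [3→7]: (276.6+78.4)/2 × 4 = 710.0
  Sum = 1375.7 µg/L·h
Tail: C_last/k_e = 78.4/0.326 = 240.491
AUC_0→∞ (oral suspension) = 1375.7 + 240.491 = 1616.191 µg/L·h
F = (AUC_ev/D_ev)/(AUC_iv/D_iv) = (1616.191/40)/(1520/20) = 40.404775/76 = 0.5316

F = 0.532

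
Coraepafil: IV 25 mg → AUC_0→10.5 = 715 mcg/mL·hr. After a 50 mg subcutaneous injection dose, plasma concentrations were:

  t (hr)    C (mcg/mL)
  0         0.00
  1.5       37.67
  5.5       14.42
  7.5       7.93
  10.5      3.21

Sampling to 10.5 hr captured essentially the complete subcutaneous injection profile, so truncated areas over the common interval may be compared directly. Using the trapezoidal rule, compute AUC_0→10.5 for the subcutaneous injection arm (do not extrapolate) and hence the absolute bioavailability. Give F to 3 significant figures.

F = 0.120

Trapezoidal AUC_0→10.5 (subcutaneous injection):
  [0→1.5]: (0.00+37.67)/2 × 1.5 = 28.2525
  [1.5→5.5]: (37.67+14.42)/2 × 4 = 104.18
  [5.5→7.5]: (14.42+7.93)/2 × 2 = 22.35
  [7.5→10.5]: (7.93+3.21)/2 × 3 = 16.71
  Sum = 171.4925 mcg/mL·hr
F = (AUC_ev/D_ev)/(AUC_iv/D_iv) = (171.4925/50)/(715/25) = 3.42985/28.6 = 0.1199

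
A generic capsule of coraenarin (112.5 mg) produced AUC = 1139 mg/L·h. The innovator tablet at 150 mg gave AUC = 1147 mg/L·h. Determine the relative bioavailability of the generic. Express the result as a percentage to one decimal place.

F_rel = 132.4%

F_rel = (AUC_test/D_test) / (AUC_ref/D_ref)
      = (1139/112.5) / (1147/150)
      = 10.1244 / 7.64667 = 1.3240 = 132.40%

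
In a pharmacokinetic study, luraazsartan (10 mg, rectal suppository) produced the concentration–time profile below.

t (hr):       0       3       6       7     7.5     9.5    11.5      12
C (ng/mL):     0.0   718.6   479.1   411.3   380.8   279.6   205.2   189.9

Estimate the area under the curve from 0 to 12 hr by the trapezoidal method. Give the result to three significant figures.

Trapezoidal AUC_0→12:
  [0→3]: (0.0+718.6)/2 × 3 = 1077.9
  [3→6]: (718.6+479.1)/2 × 3 = 1796.55
  [6→7]: (479.1+411.3)/2 × 1 = 445.2
  [7→7.5]: (411.3+380.8)/2 × 0.5 = 198.025
  [7.5→9.5]: (380.8+279.6)/2 × 2 = 660.4
  [9.5→11.5]: (279.6+205.2)/2 × 2 = 484.8
  [11.5→12]: (205.2+189.9)/2 × 0.5 = 98.775
  Sum = 4761.65 ng/mL·hr

AUC = 4760 ng/mL·hr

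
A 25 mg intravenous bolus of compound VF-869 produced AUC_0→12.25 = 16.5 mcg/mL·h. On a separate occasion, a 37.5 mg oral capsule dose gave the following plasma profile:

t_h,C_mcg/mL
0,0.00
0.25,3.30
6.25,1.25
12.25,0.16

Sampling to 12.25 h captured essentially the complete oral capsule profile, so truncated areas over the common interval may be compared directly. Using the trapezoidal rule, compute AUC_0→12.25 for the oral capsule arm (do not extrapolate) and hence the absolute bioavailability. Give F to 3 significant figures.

F = 0.739

Trapezoidal AUC_0→12.25 (oral capsule):
  [0→0.25]: (0.00+3.30)/2 × 0.25 = 0.4125
  [0.25→6.25]: (3.30+1.25)/2 × 6 = 13.65
  [6.25→12.25]: (1.25+0.16)/2 × 6 = 4.23
  Sum = 18.2925 mcg/mL·h
F = (AUC_ev/D_ev)/(AUC_iv/D_iv) = (18.2925/37.5)/(16.5/25) = 0.4878/0.66 = 0.7391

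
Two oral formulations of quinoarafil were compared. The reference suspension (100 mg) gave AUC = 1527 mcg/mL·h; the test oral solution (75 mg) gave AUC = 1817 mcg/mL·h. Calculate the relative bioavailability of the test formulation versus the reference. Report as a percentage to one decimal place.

F_rel = 158.7%

F_rel = (AUC_test/D_test) / (AUC_ref/D_ref)
      = (1817/75) / (1527/100)
      = 24.2267 / 15.27 = 1.5866 = 158.66%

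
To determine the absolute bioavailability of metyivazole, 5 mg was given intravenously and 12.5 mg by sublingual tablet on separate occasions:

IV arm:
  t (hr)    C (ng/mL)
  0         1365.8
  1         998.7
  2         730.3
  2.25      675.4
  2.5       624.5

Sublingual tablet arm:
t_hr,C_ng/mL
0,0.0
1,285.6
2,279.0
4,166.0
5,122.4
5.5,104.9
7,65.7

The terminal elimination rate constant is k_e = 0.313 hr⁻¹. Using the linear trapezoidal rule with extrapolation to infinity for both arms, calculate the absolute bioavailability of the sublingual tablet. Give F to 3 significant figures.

F = 0.129

Trapezoidal AUC_0→2.5 (IV):
  [0→1]: (1365.8+998.7)/2 × 1 = 1182.25
  [1→2]: (998.7+730.3)/2 × 1 = 864.5
  [2→2.25]: (730.3+675.4)/2 × 0.25 = 175.7125
  [2.25→2.5]: (675.4+624.5)/2 × 0.25 = 162.4875
  Sum = 2384.95 ng/mL·hr
IV tail: 624.5/0.313 = 1995.208; AUC_iv,0→∞ = 2384.95 + 1995.208 = 4380.158 ng/mL·hr
Trapezoidal AUC_0→7 (sublingual tablet):
  [0→1]: (0.0+285.6)/2 × 1 = 142.8
  [1→2]: (285.6+279.0)/2 × 1 = 282.3
  [2→4]: (279.0+166.0)/2 × 2 = 445.0
  [4→5]: (166.0+122.4)/2 × 1 = 144.2
  [5→5.5]: (122.4+104.9)/2 × 0.5 = 56.825
  [5.5→7]: (104.9+65.7)/2 × 1.5 = 127.95
  Sum = 1199.075 ng/mL·hr
sublingual tablet tail: 65.7/0.313 = 209.904; AUC_ev,0→∞ = 1199.075 + 209.904 = 1408.979 ng/mL·hr
F = (AUC_ev/D_ev)/(AUC_iv/D_iv) = (1408.979/12.5)/(4380.158/5) = 112.71832/876.0316 = 0.1287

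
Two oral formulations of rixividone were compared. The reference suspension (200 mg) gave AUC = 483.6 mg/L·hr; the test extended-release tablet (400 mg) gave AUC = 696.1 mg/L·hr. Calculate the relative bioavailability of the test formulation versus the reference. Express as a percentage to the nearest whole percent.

F_rel = (AUC_test/D_test) / (AUC_ref/D_ref)
      = (696.1/400) / (483.6/200)
      = 1.74025 / 2.418 = 0.7197 = 71.97%

F_rel = 72%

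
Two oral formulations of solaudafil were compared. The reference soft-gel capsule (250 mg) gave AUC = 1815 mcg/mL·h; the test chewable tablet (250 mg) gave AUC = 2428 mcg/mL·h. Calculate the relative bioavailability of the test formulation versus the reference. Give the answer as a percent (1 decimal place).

F_rel = (AUC_test/D_test) / (AUC_ref/D_ref)
      = (2428/250) / (1815/250)
      = 9.712 / 7.26 = 1.3377 = 133.77%

F_rel = 133.8%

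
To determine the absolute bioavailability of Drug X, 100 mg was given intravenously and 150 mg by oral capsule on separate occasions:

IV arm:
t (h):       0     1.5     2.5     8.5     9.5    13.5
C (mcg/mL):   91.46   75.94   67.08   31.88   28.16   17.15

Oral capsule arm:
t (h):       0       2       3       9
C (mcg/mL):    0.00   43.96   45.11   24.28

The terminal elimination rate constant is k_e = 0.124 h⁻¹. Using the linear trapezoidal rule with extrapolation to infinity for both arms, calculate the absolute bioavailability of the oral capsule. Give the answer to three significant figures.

Trapezoidal AUC_0→13.5 (IV):
  [0→1.5]: (91.46+75.94)/2 × 1.5 = 125.55
  [1.5→2.5]: (75.94+67.08)/2 × 1 = 71.51
  [2.5→8.5]: (67.08+31.88)/2 × 6 = 296.88
  [8.5→9.5]: (31.88+28.16)/2 × 1 = 30.02
  [9.5→13.5]: (28.16+17.15)/2 × 4 = 90.62
  Sum = 614.58 mcg/mL·h
IV tail: 17.15/0.124 = 138.306; AUC_iv,0→∞ = 614.58 + 138.306 = 752.886 mcg/mL·h
Trapezoidal AUC_0→9 (oral capsule):
  [0→2]: (0.00+43.96)/2 × 2 = 43.96
  [2→3]: (43.96+45.11)/2 × 1 = 44.535
  [3→9]: (45.11+24.28)/2 × 6 = 208.17
  Sum = 296.665 mcg/mL·h
oral capsule tail: 24.28/0.124 = 195.806; AUC_ev,0→∞ = 296.665 + 195.806 = 492.471 mcg/mL·h
F = (AUC_ev/D_ev)/(AUC_iv/D_iv) = (492.471/150)/(752.886/100) = 3.28314/7.52886 = 0.4361

F = 0.436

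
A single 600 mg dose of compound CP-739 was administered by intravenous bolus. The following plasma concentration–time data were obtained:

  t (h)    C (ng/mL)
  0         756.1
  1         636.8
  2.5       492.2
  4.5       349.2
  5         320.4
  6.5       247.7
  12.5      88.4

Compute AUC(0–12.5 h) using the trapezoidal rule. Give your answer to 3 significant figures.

Trapezoidal AUC_0→12.5:
  [0→1]: (756.1+636.8)/2 × 1 = 696.45
  [1→2.5]: (636.8+492.2)/2 × 1.5 = 846.75
  [2.5→4.5]: (492.2+349.2)/2 × 2 = 841.4
  [4.5→5]: (349.2+320.4)/2 × 0.5 = 167.4
  [5→6.5]: (320.4+247.7)/2 × 1.5 = 426.075
  [6.5→12.5]: (247.7+88.4)/2 × 6 = 1008.3
  Sum = 3986.375 ng/mL·h

AUC = 3990 ng/mL·h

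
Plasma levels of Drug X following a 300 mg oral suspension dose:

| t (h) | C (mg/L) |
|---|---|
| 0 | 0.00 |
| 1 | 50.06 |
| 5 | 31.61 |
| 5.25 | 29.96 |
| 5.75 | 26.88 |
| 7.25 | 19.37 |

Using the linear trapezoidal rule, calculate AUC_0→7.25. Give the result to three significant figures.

AUC = 245 mg/L·h

Trapezoidal AUC_0→7.25:
  [0→1]: (0.00+50.06)/2 × 1 = 25.03
  [1→5]: (50.06+31.61)/2 × 4 = 163.34
  [5→5.25]: (31.61+29.96)/2 × 0.25 = 7.69625
  [5.25→5.75]: (29.96+26.88)/2 × 0.5 = 14.21
  [5.75→7.25]: (26.88+19.37)/2 × 1.5 = 34.6875
  Sum = 244.96375 mg/L·h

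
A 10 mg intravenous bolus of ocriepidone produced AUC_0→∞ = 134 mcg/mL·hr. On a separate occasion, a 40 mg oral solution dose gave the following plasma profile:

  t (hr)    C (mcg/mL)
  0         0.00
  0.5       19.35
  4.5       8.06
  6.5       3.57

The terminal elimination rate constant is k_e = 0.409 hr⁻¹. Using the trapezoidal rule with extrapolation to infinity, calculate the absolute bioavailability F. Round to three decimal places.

F = 0.149

Trapezoidal AUC_0→6.5 (oral solution):
  [0→0.5]: (0.00+19.35)/2 × 0.5 = 4.8375
  [0.5→4.5]: (19.35+8.06)/2 × 4 = 54.82
  [4.5→6.5]: (8.06+3.57)/2 × 2 = 11.63
  Sum = 71.2875 mcg/mL·hr
Tail: C_last/k_e = 3.57/0.409 = 8.729
AUC_0→∞ (oral solution) = 71.2875 + 8.729 = 80.0165 mcg/mL·hr
F = (AUC_ev/D_ev)/(AUC_iv/D_iv) = (80.0165/40)/(134/10) = 2.0004125/13.4 = 0.1493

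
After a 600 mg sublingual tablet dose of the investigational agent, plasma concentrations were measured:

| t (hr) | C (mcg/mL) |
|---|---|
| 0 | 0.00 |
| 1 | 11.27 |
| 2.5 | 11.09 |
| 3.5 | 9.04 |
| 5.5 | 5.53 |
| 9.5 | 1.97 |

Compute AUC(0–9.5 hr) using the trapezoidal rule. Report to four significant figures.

Trapezoidal AUC_0→9.5:
  [0→1]: (0.00+11.27)/2 × 1 = 5.635
  [1→2.5]: (11.27+11.09)/2 × 1.5 = 16.77
  [2.5→3.5]: (11.09+9.04)/2 × 1 = 10.065
  [3.5→5.5]: (9.04+5.53)/2 × 2 = 14.57
  [5.5→9.5]: (5.53+1.97)/2 × 4 = 15.0
  Sum = 62.04 mcg/mL·hr

AUC = 62.04 mcg/mL·hr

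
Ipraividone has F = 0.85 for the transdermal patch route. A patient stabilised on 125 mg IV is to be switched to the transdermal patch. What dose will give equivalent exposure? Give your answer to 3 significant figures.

For equal systemic exposure: F × D_ev = D_iv
D_ev = D_iv / F = 125 / 0.85 = 147.059 mg

D_transdermal = 147 mg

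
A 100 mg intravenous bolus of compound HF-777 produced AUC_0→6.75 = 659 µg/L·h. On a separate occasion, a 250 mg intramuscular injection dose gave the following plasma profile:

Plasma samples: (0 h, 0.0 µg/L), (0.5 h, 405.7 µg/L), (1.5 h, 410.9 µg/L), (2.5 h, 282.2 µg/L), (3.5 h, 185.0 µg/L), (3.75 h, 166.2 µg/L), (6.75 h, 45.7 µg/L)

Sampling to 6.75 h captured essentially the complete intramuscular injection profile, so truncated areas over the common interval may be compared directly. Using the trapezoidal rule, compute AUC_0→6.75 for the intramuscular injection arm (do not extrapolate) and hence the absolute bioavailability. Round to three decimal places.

F = 0.881

Trapezoidal AUC_0→6.75 (intramuscular injection):
  [0→0.5]: (0.0+405.7)/2 × 0.5 = 101.425
  [0.5→1.5]: (405.7+410.9)/2 × 1 = 408.3
  [1.5→2.5]: (410.9+282.2)/2 × 1 = 346.55
  [2.5→3.5]: (282.2+185.0)/2 × 1 = 233.6
  [3.5→3.75]: (185.0+166.2)/2 × 0.25 = 43.9
  [3.75→6.75]: (166.2+45.7)/2 × 3 = 317.85
  Sum = 1451.625 µg/L·h
F = (AUC_ev/D_ev)/(AUC_iv/D_iv) = (1451.625/250)/(659/100) = 5.8065/6.59 = 0.8811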